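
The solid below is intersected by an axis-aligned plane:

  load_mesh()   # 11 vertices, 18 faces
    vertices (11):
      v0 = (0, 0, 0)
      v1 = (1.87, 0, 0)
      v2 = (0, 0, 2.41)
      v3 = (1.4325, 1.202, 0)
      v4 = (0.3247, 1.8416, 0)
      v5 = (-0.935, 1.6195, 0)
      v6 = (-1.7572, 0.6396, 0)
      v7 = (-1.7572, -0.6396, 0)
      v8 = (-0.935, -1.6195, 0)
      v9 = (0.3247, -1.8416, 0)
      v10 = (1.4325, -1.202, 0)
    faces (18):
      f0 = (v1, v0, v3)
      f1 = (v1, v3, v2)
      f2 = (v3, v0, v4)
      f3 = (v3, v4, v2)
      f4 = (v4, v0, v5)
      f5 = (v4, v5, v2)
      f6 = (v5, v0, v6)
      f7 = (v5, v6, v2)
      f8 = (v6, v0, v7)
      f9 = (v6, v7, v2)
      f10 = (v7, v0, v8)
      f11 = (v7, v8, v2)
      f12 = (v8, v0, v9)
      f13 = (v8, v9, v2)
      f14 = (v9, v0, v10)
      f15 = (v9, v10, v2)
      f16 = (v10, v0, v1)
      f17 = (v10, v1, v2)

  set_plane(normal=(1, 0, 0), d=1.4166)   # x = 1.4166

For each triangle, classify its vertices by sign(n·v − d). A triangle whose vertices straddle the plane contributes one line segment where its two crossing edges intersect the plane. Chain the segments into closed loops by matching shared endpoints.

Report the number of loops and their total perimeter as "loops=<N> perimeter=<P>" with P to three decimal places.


Straddling triangles (8 of 18):
  (v1,v0,v3) [+-+] → (1.4166, 0, 0)–(1.4166, 1.18866, 0)  len=1.1887
  (v1,v3,v2) [++-] → (1.4166, 1.18866, 0.0267497)–(1.4166, 0, 0.584328)  len=1.3129
  (v3,v0,v4) [+--] → (1.4166, 1.18866, 0)–(1.4166, 1.21118, 0)  len=0.0225
  (v3,v4,v2) [+--] → (1.4166, 1.21118, 0)–(1.4166, 1.18866, 0.0267497)  len=0.0350
  (v9,v0,v10) [--+] → (1.4166, -1.18866, 0)–(1.4166, -1.21118, 0)  len=0.0225
  (v9,v10,v2) [-+-] → (1.4166, -1.21118, 0)–(1.4166, -1.18866, 0.0267497)  len=0.0350
  (v10,v0,v1) [+-+] → (1.4166, -1.18866, 0)–(1.4166, 0, 0)  len=1.1887
  (v10,v1,v2) [++-] → (1.4166, 0, 0.584328)–(1.4166, -1.18866, 0.0267497)  len=1.3129

Chained into 1 loop(s):
  loop 1: 8 segments, perimeter = 5.1182
Total perimeter = 5.118

loops=1 perimeter=5.118


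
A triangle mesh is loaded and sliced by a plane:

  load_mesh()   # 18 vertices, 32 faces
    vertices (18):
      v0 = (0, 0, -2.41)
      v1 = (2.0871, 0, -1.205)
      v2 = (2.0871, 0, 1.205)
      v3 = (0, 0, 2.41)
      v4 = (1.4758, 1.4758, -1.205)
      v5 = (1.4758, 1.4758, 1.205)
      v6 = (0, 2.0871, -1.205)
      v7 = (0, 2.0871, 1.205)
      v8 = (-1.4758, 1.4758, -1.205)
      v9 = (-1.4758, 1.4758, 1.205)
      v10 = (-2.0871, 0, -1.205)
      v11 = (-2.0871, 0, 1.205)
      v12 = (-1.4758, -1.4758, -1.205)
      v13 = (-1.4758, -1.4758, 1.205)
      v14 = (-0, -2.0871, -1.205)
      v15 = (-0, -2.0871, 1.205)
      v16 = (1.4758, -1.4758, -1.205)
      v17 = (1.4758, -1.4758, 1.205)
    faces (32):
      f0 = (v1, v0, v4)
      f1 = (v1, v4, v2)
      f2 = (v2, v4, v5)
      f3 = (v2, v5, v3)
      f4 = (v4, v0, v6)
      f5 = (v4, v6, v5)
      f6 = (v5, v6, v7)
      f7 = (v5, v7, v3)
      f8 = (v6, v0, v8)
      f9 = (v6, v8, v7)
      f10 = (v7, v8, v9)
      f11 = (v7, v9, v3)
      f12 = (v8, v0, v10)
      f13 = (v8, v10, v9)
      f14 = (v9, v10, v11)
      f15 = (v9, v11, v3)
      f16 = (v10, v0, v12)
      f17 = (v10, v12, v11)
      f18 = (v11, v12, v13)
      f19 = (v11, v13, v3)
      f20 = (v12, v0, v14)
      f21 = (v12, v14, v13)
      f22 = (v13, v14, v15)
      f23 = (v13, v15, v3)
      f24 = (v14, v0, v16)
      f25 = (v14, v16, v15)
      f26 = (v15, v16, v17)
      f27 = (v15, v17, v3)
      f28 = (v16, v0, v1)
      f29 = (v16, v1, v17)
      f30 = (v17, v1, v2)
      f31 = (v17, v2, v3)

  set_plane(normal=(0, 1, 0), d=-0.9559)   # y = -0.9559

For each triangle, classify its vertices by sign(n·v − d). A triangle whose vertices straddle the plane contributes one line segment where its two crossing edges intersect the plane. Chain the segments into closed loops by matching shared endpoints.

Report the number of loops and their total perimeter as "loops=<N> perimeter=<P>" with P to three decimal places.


loops=1 perimeter=12.147

Straddling triangles (12 of 32):
  (v10,v0,v12) [++-] → (-0.9559, -0.9559, -1.6295)–(-1.69115, -0.9559, -1.205)  len=0.8490
  (v10,v12,v11) [+-+] → (-1.69115, -0.9559, -1.205)–(-1.69115, -0.9559, -0.355997)  len=0.8490
  (v11,v12,v13) [+--] → (-1.69115, -0.9559, -0.355997)–(-1.69115, -0.9559, 1.205)  len=1.5610
  (v11,v13,v3) [+-+] → (-1.69115, -0.9559, 1.205)–(-0.9559, -0.9559, 1.6295)  len=0.8490
  (v12,v0,v14) [-+-] → (-0.9559, -0.9559, -1.6295)–(0, -0.9559, -1.85811)  len=0.9829
  (v13,v15,v3) [--+] → (0, -0.9559, 1.85811)–(-0.9559, -0.9559, 1.6295)  len=0.9829
  (v14,v0,v16) [-+-] → (0, -0.9559, -1.85811)–(0.9559, -0.9559, -1.6295)  len=0.9829
  (v15,v17,v3) [--+] → (0.9559, -0.9559, 1.6295)–(0, -0.9559, 1.85811)  len=0.9829
  (v16,v0,v1) [-++] → (0.9559, -0.9559, -1.6295)–(1.69115, -0.9559, -1.205)  len=0.8490
  (v16,v1,v17) [-+-] → (1.69115, -0.9559, -1.205)–(1.69115, -0.9559, 0.355997)  len=1.5610
  (v17,v1,v2) [-++] → (1.69115, -0.9559, 0.355997)–(1.69115, -0.9559, 1.205)  len=0.8490
  (v17,v2,v3) [-++] → (1.69115, -0.9559, 1.205)–(0.9559, -0.9559, 1.6295)  len=0.8490

Chained into 1 loop(s):
  loop 1: 12 segments, perimeter = 12.1474
Total perimeter = 12.147


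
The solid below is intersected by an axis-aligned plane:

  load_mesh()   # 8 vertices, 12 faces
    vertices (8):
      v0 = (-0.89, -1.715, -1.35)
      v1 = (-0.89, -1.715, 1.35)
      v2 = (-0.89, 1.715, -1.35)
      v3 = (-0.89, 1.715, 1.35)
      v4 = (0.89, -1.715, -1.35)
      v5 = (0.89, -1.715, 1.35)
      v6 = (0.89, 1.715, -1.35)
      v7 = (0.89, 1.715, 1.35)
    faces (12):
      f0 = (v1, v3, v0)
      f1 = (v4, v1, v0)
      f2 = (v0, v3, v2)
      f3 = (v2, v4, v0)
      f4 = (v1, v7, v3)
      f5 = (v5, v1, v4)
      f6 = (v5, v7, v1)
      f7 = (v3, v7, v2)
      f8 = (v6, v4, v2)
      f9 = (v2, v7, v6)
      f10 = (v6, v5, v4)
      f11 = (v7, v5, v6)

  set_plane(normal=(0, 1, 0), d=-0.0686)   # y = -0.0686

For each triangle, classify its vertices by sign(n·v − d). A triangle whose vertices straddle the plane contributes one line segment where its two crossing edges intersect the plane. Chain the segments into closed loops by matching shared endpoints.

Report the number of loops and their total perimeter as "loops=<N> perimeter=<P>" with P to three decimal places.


Straddling triangles (8 of 12):
  (v1,v3,v0) [-+-] → (-0.89, -0.0686, 1.35)–(-0.89, -0.0686, -0.054)  len=1.4040
  (v0,v3,v2) [-++] → (-0.89, -0.0686, -0.054)–(-0.89, -0.0686, -1.35)  len=1.2960
  (v2,v4,v0) [+--] → (0.0356, -0.0686, -1.35)–(-0.89, -0.0686, -1.35)  len=0.9256
  (v1,v7,v3) [-++] → (-0.0356, -0.0686, 1.35)–(-0.89, -0.0686, 1.35)  len=0.8544
  (v5,v7,v1) [-+-] → (0.89, -0.0686, 1.35)–(-0.0356, -0.0686, 1.35)  len=0.9256
  (v6,v4,v2) [+-+] → (0.89, -0.0686, -1.35)–(0.0356, -0.0686, -1.35)  len=0.8544
  (v6,v5,v4) [+--] → (0.89, -0.0686, 0.054)–(0.89, -0.0686, -1.35)  len=1.4040
  (v7,v5,v6) [+-+] → (0.89, -0.0686, 1.35)–(0.89, -0.0686, 0.054)  len=1.2960

Chained into 1 loop(s):
  loop 1: 8 segments, perimeter = 8.9600
Total perimeter = 8.960

loops=1 perimeter=8.960


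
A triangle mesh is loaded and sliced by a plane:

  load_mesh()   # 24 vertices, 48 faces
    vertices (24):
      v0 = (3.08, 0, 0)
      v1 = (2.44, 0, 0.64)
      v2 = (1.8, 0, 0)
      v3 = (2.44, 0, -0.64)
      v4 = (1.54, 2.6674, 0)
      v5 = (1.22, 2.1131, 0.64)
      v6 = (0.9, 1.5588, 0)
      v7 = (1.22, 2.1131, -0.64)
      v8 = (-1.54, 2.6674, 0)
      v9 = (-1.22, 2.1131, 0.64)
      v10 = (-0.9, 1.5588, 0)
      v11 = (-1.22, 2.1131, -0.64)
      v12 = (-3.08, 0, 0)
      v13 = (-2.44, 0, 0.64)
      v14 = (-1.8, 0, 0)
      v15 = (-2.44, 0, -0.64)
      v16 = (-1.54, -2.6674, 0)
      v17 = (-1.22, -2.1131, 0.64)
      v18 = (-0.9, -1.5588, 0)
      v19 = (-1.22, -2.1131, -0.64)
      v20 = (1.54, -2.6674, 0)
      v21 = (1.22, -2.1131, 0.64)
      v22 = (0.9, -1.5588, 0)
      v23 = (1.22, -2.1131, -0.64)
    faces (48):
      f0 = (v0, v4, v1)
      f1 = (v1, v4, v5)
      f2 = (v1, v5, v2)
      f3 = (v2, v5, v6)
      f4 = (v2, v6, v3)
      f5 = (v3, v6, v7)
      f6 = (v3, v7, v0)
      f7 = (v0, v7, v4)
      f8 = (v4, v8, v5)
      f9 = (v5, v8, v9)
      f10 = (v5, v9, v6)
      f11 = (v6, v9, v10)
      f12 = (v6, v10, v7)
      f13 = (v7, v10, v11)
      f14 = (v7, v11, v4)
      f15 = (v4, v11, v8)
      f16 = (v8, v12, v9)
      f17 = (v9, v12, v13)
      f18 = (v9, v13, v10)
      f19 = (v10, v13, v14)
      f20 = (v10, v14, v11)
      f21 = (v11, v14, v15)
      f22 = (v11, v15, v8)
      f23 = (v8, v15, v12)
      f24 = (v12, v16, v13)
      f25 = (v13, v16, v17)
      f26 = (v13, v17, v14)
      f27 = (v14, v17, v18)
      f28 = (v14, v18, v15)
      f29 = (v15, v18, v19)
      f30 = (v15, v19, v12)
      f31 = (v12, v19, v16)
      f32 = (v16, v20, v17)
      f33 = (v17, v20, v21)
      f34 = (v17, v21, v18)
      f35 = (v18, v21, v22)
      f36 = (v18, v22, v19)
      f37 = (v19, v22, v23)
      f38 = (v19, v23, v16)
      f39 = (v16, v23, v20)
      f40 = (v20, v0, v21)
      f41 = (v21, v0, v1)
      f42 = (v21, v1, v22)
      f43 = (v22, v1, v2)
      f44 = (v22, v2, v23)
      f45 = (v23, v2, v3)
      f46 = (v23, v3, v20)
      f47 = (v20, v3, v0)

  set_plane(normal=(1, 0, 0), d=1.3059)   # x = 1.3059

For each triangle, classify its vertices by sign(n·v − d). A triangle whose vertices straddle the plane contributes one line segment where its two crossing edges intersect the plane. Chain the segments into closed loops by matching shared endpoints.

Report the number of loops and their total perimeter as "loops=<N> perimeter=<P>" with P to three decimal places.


Straddling triangles (20 of 48):
  (v1,v4,v5) [++-] → (1.3059, 2.26189, 0.4682)–(1.3059, 1.96432, 0.64)  len=0.3436
  (v1,v5,v2) [+-+] → (1.3059, 1.96432, 0.64)–(1.3059, 1.80014, 0.545214)  len=0.1896
  (v2,v5,v6) [+--] → (1.3059, 1.80014, 0.545214)–(1.3059, 0.855781, 0)  len=1.0904
  (v2,v6,v3) [+-+] → (1.3059, 0.855781, 0)–(1.3059, 1.14794, -0.168686)  len=0.3374
  (v3,v6,v7) [+--] → (1.3059, 1.14794, -0.168686)–(1.3059, 1.96432, -0.64)  len=0.9427
  (v3,v7,v0) [+-+] → (1.3059, 1.96432, -0.64)–(1.3059, 2.01551, -0.610443)  len=0.0591
  (v0,v7,v4) [+-+] → (1.3059, 2.01551, -0.610443)–(1.3059, 2.26189, -0.4682)  len=0.2845
  (v4,v8,v5) [+--] → (1.3059, 2.6674, 0)–(1.3059, 2.26189, 0.4682)  len=0.6194
  (v7,v11,v4) [--+] → (1.3059, 2.62038, -0.0542841)–(1.3059, 2.26189, -0.4682)  len=0.5476
  (v4,v11,v8) [+--] → (1.3059, 2.62038, -0.0542841)–(1.3059, 2.6674, 0)  len=0.0718
  (v16,v20,v17) [-+-] → (1.3059, -2.6674, 0)–(1.3059, -2.62038, 0.0542841)  len=0.0718
  (v17,v20,v21) [-+-] → (1.3059, -2.62038, 0.0542841)–(1.3059, -2.26189, 0.4682)  len=0.5476
  (v16,v23,v20) [--+] → (1.3059, -2.26189, -0.4682)–(1.3059, -2.6674, 0)  len=0.6194
  (v20,v0,v21) [++-] → (1.3059, -2.01551, 0.610443)–(1.3059, -2.26189, 0.4682)  len=0.2845
  (v21,v0,v1) [-++] → (1.3059, -2.01551, 0.610443)–(1.3059, -1.96432, 0.64)  len=0.0591
  (v21,v1,v22) [-+-] → (1.3059, -1.96432, 0.64)–(1.3059, -1.14794, 0.168686)  len=0.9427
  (v22,v1,v2) [-++] → (1.3059, -1.14794, 0.168686)–(1.3059, -0.855781, 0)  len=0.3374
  (v22,v2,v23) [-+-] → (1.3059, -0.855781, 0)–(1.3059, -1.80014, -0.545214)  len=1.0904
  (v23,v2,v3) [-++] → (1.3059, -1.80014, -0.545214)–(1.3059, -1.96432, -0.64)  len=0.1896
  (v23,v3,v20) [-++] → (1.3059, -1.96432, -0.64)–(1.3059, -2.26189, -0.4682)  len=0.3436

Chained into 2 loop(s):
  loop 1: 10 segments, perimeter = 4.4860
  loop 2: 10 segments, perimeter = 4.4860
Total perimeter = 8.972

loops=2 perimeter=8.972


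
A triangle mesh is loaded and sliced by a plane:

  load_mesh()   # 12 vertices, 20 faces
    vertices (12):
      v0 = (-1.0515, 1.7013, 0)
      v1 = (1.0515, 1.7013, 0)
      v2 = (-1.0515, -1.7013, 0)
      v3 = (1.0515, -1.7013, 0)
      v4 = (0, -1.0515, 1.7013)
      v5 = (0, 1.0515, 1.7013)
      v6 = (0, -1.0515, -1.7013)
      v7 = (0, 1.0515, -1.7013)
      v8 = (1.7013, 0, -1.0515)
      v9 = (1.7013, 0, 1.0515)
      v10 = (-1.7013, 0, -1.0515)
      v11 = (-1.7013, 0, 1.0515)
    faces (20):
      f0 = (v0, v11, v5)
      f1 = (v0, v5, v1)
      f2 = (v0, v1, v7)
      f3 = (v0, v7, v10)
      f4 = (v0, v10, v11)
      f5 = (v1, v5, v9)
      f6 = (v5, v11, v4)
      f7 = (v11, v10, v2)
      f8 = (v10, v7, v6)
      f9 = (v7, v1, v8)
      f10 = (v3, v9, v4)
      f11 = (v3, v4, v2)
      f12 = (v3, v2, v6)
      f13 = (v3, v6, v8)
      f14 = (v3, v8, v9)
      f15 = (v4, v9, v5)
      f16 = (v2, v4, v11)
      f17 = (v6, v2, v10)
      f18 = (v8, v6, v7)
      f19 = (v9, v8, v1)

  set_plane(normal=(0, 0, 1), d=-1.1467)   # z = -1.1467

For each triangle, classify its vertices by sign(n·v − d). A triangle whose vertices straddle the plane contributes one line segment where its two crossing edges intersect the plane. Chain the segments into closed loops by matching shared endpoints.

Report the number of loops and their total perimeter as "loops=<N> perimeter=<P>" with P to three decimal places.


loops=1 perimeter=8.262

Straddling triangles (8 of 20):
  (v0,v1,v7) [++-] → (0.342774, 1.26333, -1.1467)–(-0.342774, 1.26333, -1.1467)  len=0.6855
  (v0,v7,v10) [+-+] → (-0.342774, 1.26333, -1.1467)–(-1.45205, 0.154052, -1.1467)  len=1.5688
  (v10,v7,v6) [+--] → (-1.45205, 0.154052, -1.1467)–(-1.45205, -0.154052, -1.1467)  len=0.3081
  (v7,v1,v8) [-++] → (0.342774, 1.26333, -1.1467)–(1.45205, 0.154052, -1.1467)  len=1.5688
  (v3,v2,v6) [++-] → (-0.342774, -1.26333, -1.1467)–(0.342774, -1.26333, -1.1467)  len=0.6855
  (v3,v6,v8) [+-+] → (0.342774, -1.26333, -1.1467)–(1.45205, -0.154052, -1.1467)  len=1.5688
  (v6,v2,v10) [-++] → (-0.342774, -1.26333, -1.1467)–(-1.45205, -0.154052, -1.1467)  len=1.5688
  (v8,v6,v7) [+--] → (1.45205, -0.154052, -1.1467)–(1.45205, 0.154052, -1.1467)  len=0.3081

Chained into 1 loop(s):
  loop 1: 8 segments, perimeter = 8.2623
Total perimeter = 8.262


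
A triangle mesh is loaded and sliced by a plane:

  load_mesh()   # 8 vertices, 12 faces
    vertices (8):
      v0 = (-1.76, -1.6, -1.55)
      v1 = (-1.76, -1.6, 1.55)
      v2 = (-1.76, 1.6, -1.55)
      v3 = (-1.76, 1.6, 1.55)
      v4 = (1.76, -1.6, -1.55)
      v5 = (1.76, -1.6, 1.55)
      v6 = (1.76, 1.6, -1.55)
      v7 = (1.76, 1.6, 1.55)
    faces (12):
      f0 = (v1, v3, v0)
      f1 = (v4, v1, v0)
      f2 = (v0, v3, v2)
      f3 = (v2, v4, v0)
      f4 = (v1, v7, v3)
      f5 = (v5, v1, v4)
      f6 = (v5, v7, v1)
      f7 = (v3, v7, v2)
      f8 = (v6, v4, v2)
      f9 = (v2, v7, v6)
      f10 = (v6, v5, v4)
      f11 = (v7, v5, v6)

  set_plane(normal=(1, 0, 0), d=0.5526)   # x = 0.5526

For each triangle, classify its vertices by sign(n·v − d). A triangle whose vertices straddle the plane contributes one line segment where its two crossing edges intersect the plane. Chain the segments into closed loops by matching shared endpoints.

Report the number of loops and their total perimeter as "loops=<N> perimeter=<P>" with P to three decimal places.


Straddling triangles (8 of 12):
  (v4,v1,v0) [+--] → (0.5526, -1.6, -0.486665)–(0.5526, -1.6, -1.55)  len=1.0633
  (v2,v4,v0) [-+-] → (0.5526, -0.502364, -1.55)–(0.5526, -1.6, -1.55)  len=1.0976
  (v1,v7,v3) [-+-] → (0.5526, 0.502364, 1.55)–(0.5526, 1.6, 1.55)  len=1.0976
  (v5,v1,v4) [+-+] → (0.5526, -1.6, 1.55)–(0.5526, -1.6, -0.486665)  len=2.0367
  (v5,v7,v1) [++-] → (0.5526, 0.502364, 1.55)–(0.5526, -1.6, 1.55)  len=2.1024
  (v3,v7,v2) [-+-] → (0.5526, 1.6, 1.55)–(0.5526, 1.6, 0.486665)  len=1.0633
  (v6,v4,v2) [++-] → (0.5526, -0.502364, -1.55)–(0.5526, 1.6, -1.55)  len=2.1024
  (v2,v7,v6) [-++] → (0.5526, 1.6, 0.486665)–(0.5526, 1.6, -1.55)  len=2.0367

Chained into 1 loop(s):
  loop 1: 8 segments, perimeter = 12.6000
Total perimeter = 12.600

loops=1 perimeter=12.600


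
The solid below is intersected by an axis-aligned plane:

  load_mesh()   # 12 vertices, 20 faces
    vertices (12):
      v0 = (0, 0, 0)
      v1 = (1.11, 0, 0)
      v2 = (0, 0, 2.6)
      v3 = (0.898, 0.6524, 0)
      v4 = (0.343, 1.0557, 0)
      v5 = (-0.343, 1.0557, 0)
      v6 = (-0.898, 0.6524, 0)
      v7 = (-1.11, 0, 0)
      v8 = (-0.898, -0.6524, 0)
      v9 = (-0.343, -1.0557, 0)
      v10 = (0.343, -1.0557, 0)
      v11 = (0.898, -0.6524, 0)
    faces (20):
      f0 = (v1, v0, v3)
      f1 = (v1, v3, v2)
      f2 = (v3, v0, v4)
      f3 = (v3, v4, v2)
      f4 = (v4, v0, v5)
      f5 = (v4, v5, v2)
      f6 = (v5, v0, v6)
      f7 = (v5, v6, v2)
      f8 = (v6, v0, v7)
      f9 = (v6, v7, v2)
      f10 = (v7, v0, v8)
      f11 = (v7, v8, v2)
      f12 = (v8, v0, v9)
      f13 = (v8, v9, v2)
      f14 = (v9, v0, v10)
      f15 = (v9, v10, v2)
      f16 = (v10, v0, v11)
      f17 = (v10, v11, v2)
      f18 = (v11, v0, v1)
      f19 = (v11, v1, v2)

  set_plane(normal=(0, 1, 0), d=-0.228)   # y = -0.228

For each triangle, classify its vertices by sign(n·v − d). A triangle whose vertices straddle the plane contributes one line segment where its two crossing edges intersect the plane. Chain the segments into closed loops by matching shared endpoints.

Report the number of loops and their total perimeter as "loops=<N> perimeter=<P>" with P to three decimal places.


Straddling triangles (10 of 20):
  (v7,v0,v8) [++-] → (-0.313832, -0.228, 0)–(-1.03591, -0.228, 0)  len=0.7221
  (v7,v8,v2) [+-+] → (-1.03591, -0.228, 0)–(-0.313832, -0.228, 1.69135)  len=1.8390
  (v8,v0,v9) [-+-] → (-0.313832, -0.228, 0)–(-0.0740779, -0.228, 0)  len=0.2398
  (v8,v9,v2) [--+] → (-0.0740779, -0.228, 2.03848)–(-0.313832, -0.228, 1.69135)  len=0.4219
  (v9,v0,v10) [-+-] → (-0.0740779, -0.228, 0)–(0.0740779, -0.228, 0)  len=0.1482
  (v9,v10,v2) [--+] → (0.0740779, -0.228, 2.03848)–(-0.0740779, -0.228, 2.03848)  len=0.1482
  (v10,v0,v11) [-+-] → (0.0740779, -0.228, 0)–(0.313832, -0.228, 0)  len=0.2398
  (v10,v11,v2) [--+] → (0.313832, -0.228, 1.69135)–(0.0740779, -0.228, 2.03848)  len=0.4219
  (v11,v0,v1) [-++] → (0.313832, -0.228, 0)–(1.03591, -0.228, 0)  len=0.7221
  (v11,v1,v2) [-++] → (1.03591, -0.228, 0)–(0.313832, -0.228, 1.69135)  len=1.8390

Chained into 1 loop(s):
  loop 1: 10 segments, perimeter = 6.7418
Total perimeter = 6.742

loops=1 perimeter=6.742


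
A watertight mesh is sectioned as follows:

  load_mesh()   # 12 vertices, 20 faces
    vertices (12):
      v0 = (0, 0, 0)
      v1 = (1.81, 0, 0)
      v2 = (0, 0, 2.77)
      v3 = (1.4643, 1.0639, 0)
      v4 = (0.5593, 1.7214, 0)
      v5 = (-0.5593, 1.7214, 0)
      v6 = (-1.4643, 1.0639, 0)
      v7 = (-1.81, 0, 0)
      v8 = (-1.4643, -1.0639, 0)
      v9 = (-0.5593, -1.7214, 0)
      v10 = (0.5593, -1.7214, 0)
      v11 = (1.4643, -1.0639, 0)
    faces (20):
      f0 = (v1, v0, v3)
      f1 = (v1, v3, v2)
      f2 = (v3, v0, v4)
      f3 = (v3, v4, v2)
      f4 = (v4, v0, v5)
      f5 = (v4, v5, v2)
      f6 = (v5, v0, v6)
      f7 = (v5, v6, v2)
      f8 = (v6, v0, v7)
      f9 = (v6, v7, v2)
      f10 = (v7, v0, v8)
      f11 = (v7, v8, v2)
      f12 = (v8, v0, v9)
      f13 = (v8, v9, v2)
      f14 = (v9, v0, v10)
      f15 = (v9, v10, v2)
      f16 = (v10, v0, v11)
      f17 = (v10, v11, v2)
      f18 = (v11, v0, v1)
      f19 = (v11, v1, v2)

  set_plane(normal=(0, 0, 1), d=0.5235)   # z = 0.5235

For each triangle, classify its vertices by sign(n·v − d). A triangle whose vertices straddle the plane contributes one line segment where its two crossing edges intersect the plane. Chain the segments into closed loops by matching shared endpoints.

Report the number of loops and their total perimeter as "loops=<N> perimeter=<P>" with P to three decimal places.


Straddling triangles (10 of 20):
  (v1,v3,v2) [--+] → (1.18756, 0.862834, 0.5235)–(1.46793, 0, 0.5235)  len=0.9072
  (v3,v4,v2) [--+] → (0.453598, 1.39607, 0.5235)–(1.18756, 0.862834, 0.5235)  len=0.9072
  (v4,v5,v2) [--+] → (-0.453598, 1.39607, 0.5235)–(0.453598, 1.39607, 0.5235)  len=0.9072
  (v5,v6,v2) [--+] → (-1.18756, 0.862834, 0.5235)–(-0.453598, 1.39607, 0.5235)  len=0.9072
  (v6,v7,v2) [--+] → (-1.46793, 0, 0.5235)–(-1.18756, 0.862834, 0.5235)  len=0.9072
  (v7,v8,v2) [--+] → (-1.18756, -0.862834, 0.5235)–(-1.46793, 0, 0.5235)  len=0.9072
  (v8,v9,v2) [--+] → (-0.453598, -1.39607, 0.5235)–(-1.18756, -0.862834, 0.5235)  len=0.9072
  (v9,v10,v2) [--+] → (0.453598, -1.39607, 0.5235)–(-0.453598, -1.39607, 0.5235)  len=0.9072
  (v10,v11,v2) [--+] → (1.18756, -0.862834, 0.5235)–(0.453598, -1.39607, 0.5235)  len=0.9072
  (v11,v1,v2) [--+] → (1.46793, 0, 0.5235)–(1.18756, -0.862834, 0.5235)  len=0.9072

Chained into 1 loop(s):
  loop 1: 10 segments, perimeter = 9.0722
Total perimeter = 9.072

loops=1 perimeter=9.072


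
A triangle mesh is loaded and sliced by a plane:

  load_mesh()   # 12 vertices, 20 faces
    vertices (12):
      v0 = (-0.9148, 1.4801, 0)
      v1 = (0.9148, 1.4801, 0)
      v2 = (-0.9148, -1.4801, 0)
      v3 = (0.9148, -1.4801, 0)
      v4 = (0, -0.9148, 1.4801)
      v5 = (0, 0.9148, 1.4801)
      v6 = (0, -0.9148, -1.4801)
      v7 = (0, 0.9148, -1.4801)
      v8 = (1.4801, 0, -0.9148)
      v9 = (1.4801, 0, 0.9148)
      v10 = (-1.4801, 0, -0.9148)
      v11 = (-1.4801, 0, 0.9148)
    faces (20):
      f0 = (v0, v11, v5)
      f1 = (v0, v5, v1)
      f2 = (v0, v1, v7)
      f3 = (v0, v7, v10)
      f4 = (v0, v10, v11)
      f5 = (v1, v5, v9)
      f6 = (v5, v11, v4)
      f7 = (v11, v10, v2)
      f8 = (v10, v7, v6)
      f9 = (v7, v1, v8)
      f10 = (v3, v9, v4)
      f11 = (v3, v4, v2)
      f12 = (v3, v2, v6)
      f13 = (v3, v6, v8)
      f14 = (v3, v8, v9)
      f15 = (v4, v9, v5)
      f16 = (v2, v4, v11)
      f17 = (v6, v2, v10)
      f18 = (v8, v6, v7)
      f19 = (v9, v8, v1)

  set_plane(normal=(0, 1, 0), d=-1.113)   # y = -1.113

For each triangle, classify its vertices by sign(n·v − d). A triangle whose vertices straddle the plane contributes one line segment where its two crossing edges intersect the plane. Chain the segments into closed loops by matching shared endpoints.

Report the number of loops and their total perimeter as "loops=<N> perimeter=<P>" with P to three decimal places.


loops=1 perimeter=6.344

Straddling triangles (8 of 20):
  (v11,v10,v2) [++-] → (-1.05501, -1.113, -0.226892)–(-1.05501, -1.113, 0.226892)  len=0.4538
  (v3,v9,v4) [-++] → (1.05501, -1.113, 0.226892)–(0.320738, -1.113, 0.961162)  len=1.0384
  (v3,v4,v2) [-+-] → (0.320738, -1.113, 0.961162)–(-0.320738, -1.113, 0.961162)  len=0.6415
  (v3,v2,v6) [--+] → (-0.320738, -1.113, -0.961162)–(0.320738, -1.113, -0.961162)  len=0.6415
  (v3,v6,v8) [-++] → (0.320738, -1.113, -0.961162)–(1.05501, -1.113, -0.226892)  len=1.0384
  (v3,v8,v9) [-++] → (1.05501, -1.113, -0.226892)–(1.05501, -1.113, 0.226892)  len=0.4538
  (v2,v4,v11) [-++] → (-0.320738, -1.113, 0.961162)–(-1.05501, -1.113, 0.226892)  len=1.0384
  (v6,v2,v10) [+-+] → (-0.320738, -1.113, -0.961162)–(-1.05501, -1.113, -0.226892)  len=1.0384

Chained into 1 loop(s):
  loop 1: 8 segments, perimeter = 6.3442
Total perimeter = 6.344


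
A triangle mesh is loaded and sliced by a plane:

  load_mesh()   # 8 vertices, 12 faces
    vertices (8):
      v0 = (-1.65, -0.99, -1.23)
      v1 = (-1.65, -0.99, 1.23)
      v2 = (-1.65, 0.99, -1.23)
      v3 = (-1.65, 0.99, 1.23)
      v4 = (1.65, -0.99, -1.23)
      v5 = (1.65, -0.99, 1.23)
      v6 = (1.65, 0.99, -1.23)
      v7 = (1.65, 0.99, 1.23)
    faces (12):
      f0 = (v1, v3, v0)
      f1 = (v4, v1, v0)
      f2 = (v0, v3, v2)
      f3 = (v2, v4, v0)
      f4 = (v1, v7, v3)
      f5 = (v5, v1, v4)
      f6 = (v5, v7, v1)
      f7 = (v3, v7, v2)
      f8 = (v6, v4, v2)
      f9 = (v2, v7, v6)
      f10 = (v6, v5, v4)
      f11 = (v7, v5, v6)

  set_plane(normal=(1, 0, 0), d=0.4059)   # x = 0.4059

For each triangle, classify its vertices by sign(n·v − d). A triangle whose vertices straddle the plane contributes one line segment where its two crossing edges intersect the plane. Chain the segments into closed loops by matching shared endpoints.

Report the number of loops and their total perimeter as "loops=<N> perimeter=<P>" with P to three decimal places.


Straddling triangles (8 of 12):
  (v4,v1,v0) [+--] → (0.4059, -0.99, -0.30258)–(0.4059, -0.99, -1.23)  len=0.9274
  (v2,v4,v0) [-+-] → (0.4059, -0.24354, -1.23)–(0.4059, -0.99, -1.23)  len=0.7465
  (v1,v7,v3) [-+-] → (0.4059, 0.24354, 1.23)–(0.4059, 0.99, 1.23)  len=0.7465
  (v5,v1,v4) [+-+] → (0.4059, -0.99, 1.23)–(0.4059, -0.99, -0.30258)  len=1.5326
  (v5,v7,v1) [++-] → (0.4059, 0.24354, 1.23)–(0.4059, -0.99, 1.23)  len=1.2335
  (v3,v7,v2) [-+-] → (0.4059, 0.99, 1.23)–(0.4059, 0.99, 0.30258)  len=0.9274
  (v6,v4,v2) [++-] → (0.4059, -0.24354, -1.23)–(0.4059, 0.99, -1.23)  len=1.2335
  (v2,v7,v6) [-++] → (0.4059, 0.99, 0.30258)–(0.4059, 0.99, -1.23)  len=1.5326

Chained into 1 loop(s):
  loop 1: 8 segments, perimeter = 8.8800
Total perimeter = 8.880

loops=1 perimeter=8.880


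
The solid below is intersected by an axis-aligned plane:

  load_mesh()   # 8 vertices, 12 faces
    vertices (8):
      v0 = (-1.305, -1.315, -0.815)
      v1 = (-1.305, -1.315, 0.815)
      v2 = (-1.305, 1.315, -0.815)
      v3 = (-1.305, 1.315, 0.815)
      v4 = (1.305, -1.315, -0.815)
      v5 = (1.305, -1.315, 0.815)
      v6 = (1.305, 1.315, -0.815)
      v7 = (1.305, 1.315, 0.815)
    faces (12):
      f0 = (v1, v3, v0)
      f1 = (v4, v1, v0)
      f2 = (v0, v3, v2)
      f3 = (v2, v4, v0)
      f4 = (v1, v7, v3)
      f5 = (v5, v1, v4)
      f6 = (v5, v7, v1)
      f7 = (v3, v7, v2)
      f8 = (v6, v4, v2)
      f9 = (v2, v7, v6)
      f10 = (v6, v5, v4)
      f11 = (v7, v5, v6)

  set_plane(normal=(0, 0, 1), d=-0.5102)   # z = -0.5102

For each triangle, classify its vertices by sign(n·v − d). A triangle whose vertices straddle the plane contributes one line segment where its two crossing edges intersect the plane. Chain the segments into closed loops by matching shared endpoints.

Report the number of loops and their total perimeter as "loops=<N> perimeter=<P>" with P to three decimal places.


loops=1 perimeter=10.480

Straddling triangles (8 of 12):
  (v1,v3,v0) [++-] → (-1.305, -0.823206, -0.5102)–(-1.305, -1.315, -0.5102)  len=0.4918
  (v4,v1,v0) [-+-] → (0.816946, -1.315, -0.5102)–(-1.305, -1.315, -0.5102)  len=2.1219
  (v0,v3,v2) [-+-] → (-1.305, -0.823206, -0.5102)–(-1.305, 1.315, -0.5102)  len=2.1382
  (v5,v1,v4) [++-] → (0.816946, -1.315, -0.5102)–(1.305, -1.315, -0.5102)  len=0.4881
  (v3,v7,v2) [++-] → (-0.816946, 1.315, -0.5102)–(-1.305, 1.315, -0.5102)  len=0.4881
  (v2,v7,v6) [-+-] → (-0.816946, 1.315, -0.5102)–(1.305, 1.315, -0.5102)  len=2.1219
  (v6,v5,v4) [-+-] → (1.305, 0.823206, -0.5102)–(1.305, -1.315, -0.5102)  len=2.1382
  (v7,v5,v6) [++-] → (1.305, 0.823206, -0.5102)–(1.305, 1.315, -0.5102)  len=0.4918

Chained into 1 loop(s):
  loop 1: 8 segments, perimeter = 10.4800
Total perimeter = 10.480


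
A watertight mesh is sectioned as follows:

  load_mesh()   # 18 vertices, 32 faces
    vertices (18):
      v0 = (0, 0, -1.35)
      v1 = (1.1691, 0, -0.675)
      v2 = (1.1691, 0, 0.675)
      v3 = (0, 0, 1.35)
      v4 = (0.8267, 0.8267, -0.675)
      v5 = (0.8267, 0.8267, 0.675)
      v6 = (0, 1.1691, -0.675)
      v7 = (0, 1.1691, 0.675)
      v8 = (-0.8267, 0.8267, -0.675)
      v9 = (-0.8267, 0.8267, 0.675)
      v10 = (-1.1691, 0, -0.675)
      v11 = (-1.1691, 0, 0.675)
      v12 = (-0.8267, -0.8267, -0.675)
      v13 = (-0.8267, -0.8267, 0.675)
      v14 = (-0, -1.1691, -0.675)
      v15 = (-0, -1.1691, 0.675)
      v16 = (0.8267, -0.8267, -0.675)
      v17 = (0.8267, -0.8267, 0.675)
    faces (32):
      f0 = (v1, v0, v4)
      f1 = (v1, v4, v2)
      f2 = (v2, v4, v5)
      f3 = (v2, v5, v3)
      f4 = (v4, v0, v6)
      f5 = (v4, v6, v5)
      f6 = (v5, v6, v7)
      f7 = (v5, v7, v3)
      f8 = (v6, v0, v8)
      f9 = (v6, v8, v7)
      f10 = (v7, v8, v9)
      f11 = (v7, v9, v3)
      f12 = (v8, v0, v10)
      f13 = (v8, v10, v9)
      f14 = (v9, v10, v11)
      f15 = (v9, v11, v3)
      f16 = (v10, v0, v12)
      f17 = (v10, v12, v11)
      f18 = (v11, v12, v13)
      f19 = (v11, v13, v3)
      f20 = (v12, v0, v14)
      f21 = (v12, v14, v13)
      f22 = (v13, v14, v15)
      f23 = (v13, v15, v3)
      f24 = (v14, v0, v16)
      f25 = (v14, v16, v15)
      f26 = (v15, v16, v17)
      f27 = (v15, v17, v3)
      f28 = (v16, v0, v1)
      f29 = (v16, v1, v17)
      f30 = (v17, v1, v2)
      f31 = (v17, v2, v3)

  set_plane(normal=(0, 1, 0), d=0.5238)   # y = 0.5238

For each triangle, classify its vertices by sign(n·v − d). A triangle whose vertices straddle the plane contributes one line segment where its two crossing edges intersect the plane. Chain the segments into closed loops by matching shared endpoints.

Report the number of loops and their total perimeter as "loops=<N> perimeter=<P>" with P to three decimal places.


Straddling triangles (12 of 32):
  (v1,v0,v4) [--+] → (0.5238, 0.5238, -0.922318)–(0.952154, 0.5238, -0.675)  len=0.4946
  (v1,v4,v2) [-+-] → (0.952154, 0.5238, -0.675)–(0.952154, 0.5238, -0.180365)  len=0.4946
  (v2,v4,v5) [-++] → (0.952154, 0.5238, -0.180365)–(0.952154, 0.5238, 0.675)  len=0.8554
  (v2,v5,v3) [-+-] → (0.952154, 0.5238, 0.675)–(0.5238, 0.5238, 0.922318)  len=0.4946
  (v4,v0,v6) [+-+] → (0.5238, 0.5238, -0.922318)–(0, 0.5238, -1.04758)  len=0.5386
  (v5,v7,v3) [++-] → (0, 0.5238, 1.04758)–(0.5238, 0.5238, 0.922318)  len=0.5386
  (v6,v0,v8) [+-+] → (0, 0.5238, -1.04758)–(-0.5238, 0.5238, -0.922318)  len=0.5386
  (v7,v9,v3) [++-] → (-0.5238, 0.5238, 0.922318)–(0, 0.5238, 1.04758)  len=0.5386
  (v8,v0,v10) [+--] → (-0.5238, 0.5238, -0.922318)–(-0.952154, 0.5238, -0.675)  len=0.4946
  (v8,v10,v9) [+-+] → (-0.952154, 0.5238, -0.675)–(-0.952154, 0.5238, 0.180365)  len=0.8554
  (v9,v10,v11) [+--] → (-0.952154, 0.5238, 0.180365)–(-0.952154, 0.5238, 0.675)  len=0.4946
  (v9,v11,v3) [+--] → (-0.952154, 0.5238, 0.675)–(-0.5238, 0.5238, 0.922318)  len=0.4946

Chained into 1 loop(s):
  loop 1: 12 segments, perimeter = 6.8328
Total perimeter = 6.833

loops=1 perimeter=6.833


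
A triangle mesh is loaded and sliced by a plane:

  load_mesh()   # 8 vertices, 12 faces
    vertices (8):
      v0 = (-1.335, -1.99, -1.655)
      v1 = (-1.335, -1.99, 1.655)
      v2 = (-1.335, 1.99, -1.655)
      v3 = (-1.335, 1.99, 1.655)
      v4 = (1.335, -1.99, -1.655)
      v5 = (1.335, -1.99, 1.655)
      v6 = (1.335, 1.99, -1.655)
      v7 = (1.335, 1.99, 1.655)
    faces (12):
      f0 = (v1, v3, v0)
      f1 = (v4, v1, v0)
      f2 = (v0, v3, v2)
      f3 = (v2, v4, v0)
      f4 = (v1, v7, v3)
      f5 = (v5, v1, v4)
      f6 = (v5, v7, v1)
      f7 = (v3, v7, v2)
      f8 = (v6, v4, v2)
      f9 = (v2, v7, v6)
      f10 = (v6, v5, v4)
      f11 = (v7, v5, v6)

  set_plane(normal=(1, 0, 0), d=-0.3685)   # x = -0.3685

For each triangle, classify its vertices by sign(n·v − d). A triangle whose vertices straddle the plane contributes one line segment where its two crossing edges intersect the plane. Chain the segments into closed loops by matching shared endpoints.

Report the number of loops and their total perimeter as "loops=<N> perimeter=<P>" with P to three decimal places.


loops=1 perimeter=14.580

Straddling triangles (8 of 12):
  (v4,v1,v0) [+--] → (-0.3685, -1.99, 0.45683)–(-0.3685, -1.99, -1.655)  len=2.1118
  (v2,v4,v0) [-+-] → (-0.3685, 0.5493, -1.655)–(-0.3685, -1.99, -1.655)  len=2.5393
  (v1,v7,v3) [-+-] → (-0.3685, -0.5493, 1.655)–(-0.3685, 1.99, 1.655)  len=2.5393
  (v5,v1,v4) [+-+] → (-0.3685, -1.99, 1.655)–(-0.3685, -1.99, 0.45683)  len=1.1982
  (v5,v7,v1) [++-] → (-0.3685, -0.5493, 1.655)–(-0.3685, -1.99, 1.655)  len=1.4407
  (v3,v7,v2) [-+-] → (-0.3685, 1.99, 1.655)–(-0.3685, 1.99, -0.45683)  len=2.1118
  (v6,v4,v2) [++-] → (-0.3685, 0.5493, -1.655)–(-0.3685, 1.99, -1.655)  len=1.4407
  (v2,v7,v6) [-++] → (-0.3685, 1.99, -0.45683)–(-0.3685, 1.99, -1.655)  len=1.1982

Chained into 1 loop(s):
  loop 1: 8 segments, perimeter = 14.5800
Total perimeter = 14.580


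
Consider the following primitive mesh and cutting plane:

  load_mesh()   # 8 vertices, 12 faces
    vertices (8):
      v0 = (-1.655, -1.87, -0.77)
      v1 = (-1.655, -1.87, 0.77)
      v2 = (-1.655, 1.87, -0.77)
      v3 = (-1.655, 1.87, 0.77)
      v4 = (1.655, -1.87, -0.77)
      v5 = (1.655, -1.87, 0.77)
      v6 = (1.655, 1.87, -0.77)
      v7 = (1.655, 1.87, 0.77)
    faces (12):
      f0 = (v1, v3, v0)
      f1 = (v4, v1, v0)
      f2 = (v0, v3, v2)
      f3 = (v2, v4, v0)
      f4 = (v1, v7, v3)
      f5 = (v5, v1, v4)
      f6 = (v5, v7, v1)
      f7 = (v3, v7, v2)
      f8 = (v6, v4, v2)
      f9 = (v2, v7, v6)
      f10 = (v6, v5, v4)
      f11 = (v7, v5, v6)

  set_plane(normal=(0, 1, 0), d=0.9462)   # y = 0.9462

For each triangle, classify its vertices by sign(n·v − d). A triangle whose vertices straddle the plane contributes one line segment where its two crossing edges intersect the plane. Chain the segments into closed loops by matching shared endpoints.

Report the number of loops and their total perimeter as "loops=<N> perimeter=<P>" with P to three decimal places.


Straddling triangles (8 of 12):
  (v1,v3,v0) [-+-] → (-1.655, 0.9462, 0.77)–(-1.655, 0.9462, 0.389612)  len=0.3804
  (v0,v3,v2) [-++] → (-1.655, 0.9462, 0.389612)–(-1.655, 0.9462, -0.77)  len=1.1596
  (v2,v4,v0) [+--] → (-0.837412, 0.9462, -0.77)–(-1.655, 0.9462, -0.77)  len=0.8176
  (v1,v7,v3) [-++] → (0.837412, 0.9462, 0.77)–(-1.655, 0.9462, 0.77)  len=2.4924
  (v5,v7,v1) [-+-] → (1.655, 0.9462, 0.77)–(0.837412, 0.9462, 0.77)  len=0.8176
  (v6,v4,v2) [+-+] → (1.655, 0.9462, -0.77)–(-0.837412, 0.9462, -0.77)  len=2.4924
  (v6,v5,v4) [+--] → (1.655, 0.9462, -0.389612)–(1.655, 0.9462, -0.77)  len=0.3804
  (v7,v5,v6) [+-+] → (1.655, 0.9462, 0.77)–(1.655, 0.9462, -0.389612)  len=1.1596

Chained into 1 loop(s):
  loop 1: 8 segments, perimeter = 9.7000
Total perimeter = 9.700

loops=1 perimeter=9.700


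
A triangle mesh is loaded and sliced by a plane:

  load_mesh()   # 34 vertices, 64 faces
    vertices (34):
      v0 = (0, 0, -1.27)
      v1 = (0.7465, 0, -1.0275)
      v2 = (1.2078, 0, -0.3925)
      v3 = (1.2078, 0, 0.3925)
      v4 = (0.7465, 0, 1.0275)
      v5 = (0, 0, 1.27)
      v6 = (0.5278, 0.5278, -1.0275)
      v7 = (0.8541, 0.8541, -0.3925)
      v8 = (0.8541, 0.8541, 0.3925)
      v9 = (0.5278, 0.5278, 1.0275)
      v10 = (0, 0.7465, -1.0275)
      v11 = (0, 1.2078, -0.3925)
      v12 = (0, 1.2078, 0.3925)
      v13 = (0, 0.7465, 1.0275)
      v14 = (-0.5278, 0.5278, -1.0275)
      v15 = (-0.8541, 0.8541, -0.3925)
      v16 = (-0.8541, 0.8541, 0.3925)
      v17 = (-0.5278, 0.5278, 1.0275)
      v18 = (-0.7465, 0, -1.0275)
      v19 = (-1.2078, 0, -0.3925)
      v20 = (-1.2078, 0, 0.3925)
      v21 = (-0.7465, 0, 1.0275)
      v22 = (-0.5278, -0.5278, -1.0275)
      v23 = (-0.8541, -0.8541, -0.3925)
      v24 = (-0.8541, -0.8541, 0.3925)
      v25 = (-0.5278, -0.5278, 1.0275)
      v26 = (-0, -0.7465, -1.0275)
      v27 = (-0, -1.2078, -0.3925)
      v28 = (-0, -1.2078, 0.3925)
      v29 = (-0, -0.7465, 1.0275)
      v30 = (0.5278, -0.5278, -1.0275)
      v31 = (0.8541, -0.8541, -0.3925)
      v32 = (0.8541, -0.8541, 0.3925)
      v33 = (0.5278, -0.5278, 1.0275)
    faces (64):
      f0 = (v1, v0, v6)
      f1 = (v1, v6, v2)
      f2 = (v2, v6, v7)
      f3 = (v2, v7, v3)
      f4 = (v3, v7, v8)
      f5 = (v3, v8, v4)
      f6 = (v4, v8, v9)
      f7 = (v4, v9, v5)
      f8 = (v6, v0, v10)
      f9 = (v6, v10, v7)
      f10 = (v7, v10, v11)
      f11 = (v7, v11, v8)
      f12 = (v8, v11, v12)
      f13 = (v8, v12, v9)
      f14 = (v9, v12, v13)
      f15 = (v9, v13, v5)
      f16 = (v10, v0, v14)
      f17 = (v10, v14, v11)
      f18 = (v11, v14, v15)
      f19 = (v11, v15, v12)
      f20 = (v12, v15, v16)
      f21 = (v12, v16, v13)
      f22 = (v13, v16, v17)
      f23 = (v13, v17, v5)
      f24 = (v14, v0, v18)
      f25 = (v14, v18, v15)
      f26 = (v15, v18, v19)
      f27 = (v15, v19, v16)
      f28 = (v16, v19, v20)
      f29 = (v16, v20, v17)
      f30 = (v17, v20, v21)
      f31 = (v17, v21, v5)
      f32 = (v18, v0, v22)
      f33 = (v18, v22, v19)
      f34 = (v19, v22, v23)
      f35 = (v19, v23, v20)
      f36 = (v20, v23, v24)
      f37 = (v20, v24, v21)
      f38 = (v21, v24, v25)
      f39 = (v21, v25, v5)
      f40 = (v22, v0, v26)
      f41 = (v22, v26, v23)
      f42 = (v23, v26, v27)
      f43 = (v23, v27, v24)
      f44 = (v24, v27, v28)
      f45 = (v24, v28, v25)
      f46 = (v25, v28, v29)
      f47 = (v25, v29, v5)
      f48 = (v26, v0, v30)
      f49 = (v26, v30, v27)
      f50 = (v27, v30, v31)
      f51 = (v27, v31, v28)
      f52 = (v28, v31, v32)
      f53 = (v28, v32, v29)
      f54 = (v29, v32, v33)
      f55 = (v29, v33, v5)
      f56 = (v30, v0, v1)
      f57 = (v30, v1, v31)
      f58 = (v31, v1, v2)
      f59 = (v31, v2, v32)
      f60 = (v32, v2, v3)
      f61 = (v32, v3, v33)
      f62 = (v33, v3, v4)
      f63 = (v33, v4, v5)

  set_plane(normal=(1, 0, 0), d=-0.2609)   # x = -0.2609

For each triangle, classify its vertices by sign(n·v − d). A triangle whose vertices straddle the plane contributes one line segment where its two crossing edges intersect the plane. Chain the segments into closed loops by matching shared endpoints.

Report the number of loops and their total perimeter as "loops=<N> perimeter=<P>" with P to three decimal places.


loops=1 perimeter=7.350

Straddling triangles (20 of 64):
  (v10,v0,v14) [++-] → (-0.2609, 0.2609, -1.15013)–(-0.2609, 0.638393, -1.0275)  len=0.3969
  (v10,v14,v11) [+-+] → (-0.2609, 0.638393, -1.0275)–(-0.2609, 0.871665, -0.706391)  len=0.3969
  (v11,v14,v15) [+--] → (-0.2609, 0.871665, -0.706391)–(-0.2609, 1.09976, -0.3925)  len=0.3880
  (v11,v15,v12) [+-+] → (-0.2609, 1.09976, -0.3925)–(-0.2609, 1.09976, 0.152708)  len=0.5452
  (v12,v15,v16) [+--] → (-0.2609, 1.09976, 0.152708)–(-0.2609, 1.09976, 0.3925)  len=0.2398
  (v12,v16,v13) [+-+] → (-0.2609, 1.09976, 0.3925)–(-0.2609, 0.779368, 0.833528)  len=0.5451
  (v13,v16,v17) [+--] → (-0.2609, 0.779368, 0.833528)–(-0.2609, 0.638393, 1.0275)  len=0.2398
  (v13,v17,v5) [+-+] → (-0.2609, 0.638393, 1.0275)–(-0.2609, 0.2609, 1.15013)  len=0.3969
  (v14,v0,v18) [-+-] → (-0.2609, 0.2609, -1.15013)–(-0.2609, 0, -1.18525)  len=0.2633
  (v17,v21,v5) [--+] → (-0.2609, 0, 1.18525)–(-0.2609, 0.2609, 1.15013)  len=0.2633
  (v18,v0,v22) [-+-] → (-0.2609, 0, -1.18525)–(-0.2609, -0.2609, -1.15013)  len=0.2633
  (v21,v25,v5) [--+] → (-0.2609, -0.2609, 1.15013)–(-0.2609, 0, 1.18525)  len=0.2633
  (v22,v0,v26) [-++] → (-0.2609, -0.2609, -1.15013)–(-0.2609, -0.638393, -1.0275)  len=0.3969
  (v22,v26,v23) [-+-] → (-0.2609, -0.638393, -1.0275)–(-0.2609, -0.779368, -0.833528)  len=0.2398
  (v23,v26,v27) [-++] → (-0.2609, -0.779368, -0.833528)–(-0.2609, -1.09976, -0.3925)  len=0.5451
  (v23,v27,v24) [-+-] → (-0.2609, -1.09976, -0.3925)–(-0.2609, -1.09976, -0.152708)  len=0.2398
  (v24,v27,v28) [-++] → (-0.2609, -1.09976, -0.152708)–(-0.2609, -1.09976, 0.3925)  len=0.5452
  (v24,v28,v25) [-+-] → (-0.2609, -1.09976, 0.3925)–(-0.2609, -0.871665, 0.706391)  len=0.3880
  (v25,v28,v29) [-++] → (-0.2609, -0.871665, 0.706391)–(-0.2609, -0.638393, 1.0275)  len=0.3969
  (v25,v29,v5) [-++] → (-0.2609, -0.638393, 1.0275)–(-0.2609, -0.2609, 1.15013)  len=0.3969

Chained into 1 loop(s):
  loop 1: 20 segments, perimeter = 7.3503
Total perimeter = 7.350


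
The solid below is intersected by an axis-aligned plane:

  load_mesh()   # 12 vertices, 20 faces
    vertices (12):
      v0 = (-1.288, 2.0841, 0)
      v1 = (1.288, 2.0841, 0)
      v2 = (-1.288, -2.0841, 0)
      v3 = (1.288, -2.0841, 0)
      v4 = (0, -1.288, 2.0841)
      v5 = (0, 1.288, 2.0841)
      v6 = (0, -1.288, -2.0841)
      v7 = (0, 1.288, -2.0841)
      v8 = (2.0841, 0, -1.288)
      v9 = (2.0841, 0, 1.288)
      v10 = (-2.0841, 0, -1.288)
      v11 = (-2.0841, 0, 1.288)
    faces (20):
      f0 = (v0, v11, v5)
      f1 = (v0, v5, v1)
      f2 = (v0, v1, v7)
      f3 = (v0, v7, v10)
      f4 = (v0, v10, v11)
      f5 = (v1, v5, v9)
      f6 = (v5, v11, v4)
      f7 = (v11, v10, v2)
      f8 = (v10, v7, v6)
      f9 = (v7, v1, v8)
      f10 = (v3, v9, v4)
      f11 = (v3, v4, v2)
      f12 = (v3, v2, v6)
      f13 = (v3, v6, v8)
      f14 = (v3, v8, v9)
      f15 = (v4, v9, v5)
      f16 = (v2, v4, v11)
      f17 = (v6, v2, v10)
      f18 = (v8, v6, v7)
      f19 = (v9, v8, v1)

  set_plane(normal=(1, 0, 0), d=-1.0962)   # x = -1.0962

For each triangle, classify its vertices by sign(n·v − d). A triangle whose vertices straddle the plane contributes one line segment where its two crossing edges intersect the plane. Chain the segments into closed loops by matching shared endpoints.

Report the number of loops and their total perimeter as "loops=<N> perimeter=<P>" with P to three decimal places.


Straddling triangles (10 of 20):
  (v0,v11,v5) [--+] → (-1.0962, 0.610535, 1.66537)–(-1.0962, 1.96555, 0.31035)  len=1.9163
  (v0,v5,v1) [-++] → (-1.0962, 1.96555, 0.31035)–(-1.0962, 2.0841, 0)  len=0.3322
  (v0,v1,v7) [-++] → (-1.0962, 2.0841, 0)–(-1.0962, 1.96555, -0.31035)  len=0.3322
  (v0,v7,v10) [-+-] → (-1.0962, 1.96555, -0.31035)–(-1.0962, 0.610535, -1.66537)  len=1.9163
  (v5,v11,v4) [+-+] → (-1.0962, 0.610535, 1.66537)–(-1.0962, -0.610535, 1.66537)  len=1.2211
  (v10,v7,v6) [-++] → (-1.0962, 0.610535, -1.66537)–(-1.0962, -0.610535, -1.66537)  len=1.2211
  (v3,v4,v2) [++-] → (-1.0962, -1.96555, 0.31035)–(-1.0962, -2.0841, 0)  len=0.3322
  (v3,v2,v6) [+-+] → (-1.0962, -2.0841, 0)–(-1.0962, -1.96555, -0.31035)  len=0.3322
  (v2,v4,v11) [-+-] → (-1.0962, -1.96555, 0.31035)–(-1.0962, -0.610535, 1.66537)  len=1.9163
  (v6,v2,v10) [+--] → (-1.0962, -1.96555, -0.31035)–(-1.0962, -0.610535, -1.66537)  len=1.9163

Chained into 1 loop(s):
  loop 1: 10 segments, perimeter = 11.4361
Total perimeter = 11.436

loops=1 perimeter=11.436
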